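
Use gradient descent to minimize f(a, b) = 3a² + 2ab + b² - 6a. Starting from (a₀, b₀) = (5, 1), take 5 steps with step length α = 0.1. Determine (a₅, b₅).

∇f = (6a + 2b - 6, 2a + 2b)
(a₁, b₁) = (5, 1) − 0.1·(26, 12) = (2.4, -0.2)
(a₂, b₂) = (2.4, -0.2) − 0.1·(8, 4.4) = (1.6, -0.64)
(a₃, b₃) = (1.6, -0.64) − 0.1·(2.32, 1.92) = (1.368, -0.832)
(a₄, b₄) = (1.368, -0.832) − 0.1·(0.544, 1.072) = (1.3136, -0.9392)
(a₅, b₅) = (1.3136, -0.9392) − 0.1·(0.0032, 0.7488) = (1.31328, -1.01408)

(1.31328, -1.01408)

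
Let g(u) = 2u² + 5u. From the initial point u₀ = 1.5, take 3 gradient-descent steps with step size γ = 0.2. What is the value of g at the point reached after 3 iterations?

-3.124032

g′(u) = 4u + 5
u₁ = 1.5 − 0.2·11 = -0.7
u₂ = -0.7 − 0.2·2.2 = -1.14
u₃ = -1.14 − 0.2·0.44 = -1.228
g(-1.228) = -3.124032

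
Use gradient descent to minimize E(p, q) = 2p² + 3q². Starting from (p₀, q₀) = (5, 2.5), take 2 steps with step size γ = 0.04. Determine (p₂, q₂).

(3.528, 1.444)

∇E = (4p, 6q)
(p₁, q₁) = (5, 2.5) − 0.04·(20, 15) = (4.2, 1.9)
(p₂, q₂) = (4.2, 1.9) − 0.04·(16.8, 11.4) = (3.528, 1.444)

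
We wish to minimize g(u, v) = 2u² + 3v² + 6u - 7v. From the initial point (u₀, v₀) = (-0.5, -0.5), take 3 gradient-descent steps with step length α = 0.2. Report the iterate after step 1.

∇g = (4u + 6, 6v - 7)
(u₁, v₁) = (-0.5, -0.5) − 0.2·(4, -10) = (-1.3, 1.5)

(-1.3, 1.5)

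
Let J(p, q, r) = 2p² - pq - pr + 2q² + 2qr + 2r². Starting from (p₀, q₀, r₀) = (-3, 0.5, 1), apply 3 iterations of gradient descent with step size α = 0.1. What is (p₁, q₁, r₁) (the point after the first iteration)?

∇J = (4p - q - r, -p + 4q + 2r, -p + 2q + 4r)
(p₁, q₁, r₁) = (-3, 0.5, 1) − 0.1·(-13.5, 7, 8) = (-1.65, -0.2, 0.2)

(-1.65, -0.2, 0.2)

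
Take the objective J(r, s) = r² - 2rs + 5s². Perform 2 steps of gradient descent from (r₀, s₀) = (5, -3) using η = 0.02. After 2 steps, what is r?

∇J = (2r - 2s, -2r + 10s)
Step 1: at (5, -3), ∇J = (16, -40) → (5, -3) − 0.02·(16, -40) = (4.68, -2.2)
Step 2: at (4.68, -2.2), ∇J = (13.76, -31.36) → (4.68, -2.2) − 0.02·(13.76, -31.36) = (4.4048, -1.5728)
r = 4.4048

4.4048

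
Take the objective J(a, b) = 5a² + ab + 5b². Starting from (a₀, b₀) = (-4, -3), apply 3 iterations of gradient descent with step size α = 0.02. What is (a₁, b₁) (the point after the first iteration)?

(-3.14, -2.32)

∇J = (10a + b, a + 10b)
Step 1: at (-4, -3), ∇J = (-43, -34) → (-4, -3) − 0.02·(-43, -34) = (-3.14, -2.32)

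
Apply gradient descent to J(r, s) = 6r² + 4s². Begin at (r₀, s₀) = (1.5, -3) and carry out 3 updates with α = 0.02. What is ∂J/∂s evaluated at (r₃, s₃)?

-14.224896

∇J = (12r, 8s)
Step 1: at (1.5, -3), ∇J = (18, -24) → (1.5, -3) − 0.02·(18, -24) = (1.14, -2.52)
Step 2: at (1.14, -2.52), ∇J = (13.68, -20.16) → (1.14, -2.52) − 0.02·(13.68, -20.16) = (0.8664, -2.1168)
Step 3: at (0.8664, -2.1168), ∇J = (10.3968, -16.9344) → (0.8664, -2.1168) − 0.02·(10.3968, -16.9344) = (0.658464, -1.778112)
∂J/∂s at (0.658464, -1.778112) = -14.224896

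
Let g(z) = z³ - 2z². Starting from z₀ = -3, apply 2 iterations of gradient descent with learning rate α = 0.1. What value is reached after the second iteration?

g′(z) = 3z² - 4z
z₁ = -3 − 0.1·39 = -6.9
z₂ = -6.9 − 0.1·170.43 = -23.943

-23.943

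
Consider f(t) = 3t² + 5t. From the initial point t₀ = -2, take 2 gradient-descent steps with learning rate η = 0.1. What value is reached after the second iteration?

-1.02

f′(t) = 6t + 5
t₁ = -2 − 0.1·(-7) = -1.3
t₂ = -1.3 − 0.1·(-2.8) = -1.02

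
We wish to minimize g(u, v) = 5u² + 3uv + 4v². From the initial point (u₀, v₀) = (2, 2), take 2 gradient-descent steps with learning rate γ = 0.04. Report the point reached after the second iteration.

(0.4416, 0.6464)

∇g = (10u + 3v, 3u + 8v)
Step 1: at (2, 2), ∇g = (26, 22) → (2, 2) − 0.04·(26, 22) = (0.96, 1.12)
Step 2: at (0.96, 1.12), ∇g = (12.96, 11.84) → (0.96, 1.12) − 0.04·(12.96, 11.84) = (0.4416, 0.6464)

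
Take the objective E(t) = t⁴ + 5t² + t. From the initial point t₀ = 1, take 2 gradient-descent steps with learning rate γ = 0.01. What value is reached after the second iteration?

0.730435

E′(t) = 4t³ + 10t + 1
Step 1: E′(1) = 15; t₁ = 1 − 0.01·15 = 0.85
Step 2: E′(0.85) = 11.9565; t₂ = 0.85 − 0.01·11.9565 = 0.730435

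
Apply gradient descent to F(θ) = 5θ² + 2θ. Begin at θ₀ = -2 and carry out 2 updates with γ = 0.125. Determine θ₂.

-0.3125

F′(θ) = 10θ + 2
Step 1: F′(-2) = -18; θ₁ = -2 − 0.125·(-18) = 0.25
Step 2: F′(0.25) = 4.5; θ₂ = 0.25 − 0.125·4.5 = -0.3125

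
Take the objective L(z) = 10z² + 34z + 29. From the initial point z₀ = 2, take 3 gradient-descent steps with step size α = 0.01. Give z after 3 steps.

0.1944

L′(z) = 20z + 34
Step 1: L′(2) = 74; z₁ = 2 − 0.01·74 = 1.26
Step 2: L′(1.26) = 59.2; z₂ = 1.26 − 0.01·59.2 = 0.668
Step 3: L′(0.668) = 47.36; z₃ = 0.668 − 0.01·47.36 = 0.1944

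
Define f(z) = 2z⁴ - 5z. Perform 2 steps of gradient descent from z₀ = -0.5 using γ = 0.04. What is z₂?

f′(z) = 8z³ - 5
z₁ = -0.5 − 0.04·(-6) = -0.26
z₂ = -0.26 − 0.04·(-5.140608) = -0.05437568

-0.05437568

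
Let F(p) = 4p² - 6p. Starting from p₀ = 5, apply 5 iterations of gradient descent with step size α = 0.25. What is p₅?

-3.5

F′(p) = 8p - 6
p₁ = 5 − 0.25·34 = -3.5
p₂ = -3.5 − 0.25·(-34) = 5
p₃ = 5 − 0.25·34 = -3.5
p₄ = -3.5 − 0.25·(-34) = 5
p₅ = 5 − 0.25·34 = -3.5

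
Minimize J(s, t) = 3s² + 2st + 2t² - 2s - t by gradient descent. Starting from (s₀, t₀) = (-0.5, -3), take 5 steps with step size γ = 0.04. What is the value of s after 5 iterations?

0.59267712

∇J = (6s + 2t - 2, 2s + 4t - 1)
(s₁, t₁) = (-0.5, -3) − 0.04·(-11, -14) = (-0.06, -2.44)
(s₂, t₂) = (-0.06, -2.44) − 0.04·(-7.24, -10.88) = (0.2296, -2.0048)
(s₃, t₃) = (0.2296, -2.0048) − 0.04·(-4.632, -8.56) = (0.41488, -1.6624)
(s₄, t₄) = (0.41488, -1.6624) − 0.04·(-2.83552, -6.81984) = (0.5283008, -1.3896064)
(s₅, t₅) = (0.5283008, -1.3896064) − 0.04·(-1.609408, -5.501824) = (0.59267712, -1.16953344)
s = 0.59267712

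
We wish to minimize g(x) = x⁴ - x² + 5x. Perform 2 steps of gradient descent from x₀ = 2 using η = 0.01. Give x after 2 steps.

g′(x) = 4x³ - 2x + 5
Step 1: g′(2) = 33; x₁ = 2 − 0.01·33 = 1.67
Step 2: g′(1.67) = 20.289852; x₂ = 1.67 − 0.01·20.289852 = 1.46710148

1.46710148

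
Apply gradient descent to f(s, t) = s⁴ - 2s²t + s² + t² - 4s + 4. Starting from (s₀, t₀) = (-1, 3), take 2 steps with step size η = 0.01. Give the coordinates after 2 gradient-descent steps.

(-1.03791968, 2.921608)

∇f = (4s³ - 4st + 2s - 4, -2s² + 2t)
(s₁, t₁) = (-1, 3) − 0.01·(2, 4) = (-1.02, 2.96)
(s₂, t₂) = (-1.02, 2.96) − 0.01·(1.791968, 3.8392) = (-1.03791968, 2.921608)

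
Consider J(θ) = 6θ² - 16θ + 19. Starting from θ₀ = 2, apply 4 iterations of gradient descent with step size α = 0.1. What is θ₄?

J′(θ) = 12θ - 16
Step 1: J′(2) = 8; θ₁ = 2 − 0.1·8 = 1.2
Step 2: J′(1.2) = -1.6; θ₂ = 1.2 − 0.1·(-1.6) = 1.36
Step 3: J′(1.36) = 0.32; θ₃ = 1.36 − 0.1·0.32 = 1.328
Step 4: J′(1.328) = -0.064; θ₄ = 1.328 − 0.1·(-0.064) = 1.3344

1.3344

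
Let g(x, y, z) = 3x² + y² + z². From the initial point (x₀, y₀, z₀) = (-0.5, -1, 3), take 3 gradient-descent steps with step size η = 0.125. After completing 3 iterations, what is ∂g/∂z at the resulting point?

∇g = (6x, 2y, 2z)
(x₁, y₁, z₁) = (-0.5, -1, 3) − 0.125·(-3, -2, 6) = (-0.125, -0.75, 2.25)
(x₂, y₂, z₂) = (-0.125, -0.75, 2.25) − 0.125·(-0.75, -1.5, 4.5) = (-0.03125, -0.5625, 1.6875)
(x₃, y₃, z₃) = (-0.03125, -0.5625, 1.6875) − 0.125·(-0.1875, -1.125, 3.375) = (-0.0078125, -0.421875, 1.265625)
∂g/∂z at (-0.0078125, -0.421875, 1.265625) = 2.53125

2.53125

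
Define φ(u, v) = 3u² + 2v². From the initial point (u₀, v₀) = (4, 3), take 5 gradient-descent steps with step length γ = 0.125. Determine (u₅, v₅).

∇φ = (6u, 4v)
(u₁, v₁) = (4, 3) − 0.125·(24, 12) = (1, 1.5)
(u₂, v₂) = (1, 1.5) − 0.125·(6, 6) = (0.25, 0.75)
(u₃, v₃) = (0.25, 0.75) − 0.125·(1.5, 3) = (0.0625, 0.375)
(u₄, v₄) = (0.0625, 0.375) − 0.125·(0.375, 1.5) = (0.015625, 0.1875)
(u₅, v₅) = (0.015625, 0.1875) − 0.125·(0.09375, 0.75) = (0.00390625, 0.09375)

(0.00390625, 0.09375)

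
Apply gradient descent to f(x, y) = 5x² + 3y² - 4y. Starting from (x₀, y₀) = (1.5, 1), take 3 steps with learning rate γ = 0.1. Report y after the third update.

∇f = (10x, 6y - 4)
Step 1: at (1.5, 1), ∇f = (15, 2) → (1.5, 1) − 0.1·(15, 2) = (0, 0.8)
Step 2: at (0, 0.8), ∇f = (0, 0.8) → (0, 0.8) − 0.1·(0, 0.8) = (0, 0.72)
Step 3: at (0, 0.72), ∇f = (0, 0.32) → (0, 0.72) − 0.1·(0, 0.32) = (0, 0.688)
y = 0.688

0.688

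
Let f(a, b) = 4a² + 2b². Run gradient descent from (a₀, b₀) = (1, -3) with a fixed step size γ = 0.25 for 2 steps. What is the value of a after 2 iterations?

1

∇f = (8a, 4b)
(a₁, b₁) = (1, -3) − 0.25·(8, -12) = (-1, 0)
(a₂, b₂) = (-1, 0) − 0.25·(-8, 0) = (1, 0)
a = 1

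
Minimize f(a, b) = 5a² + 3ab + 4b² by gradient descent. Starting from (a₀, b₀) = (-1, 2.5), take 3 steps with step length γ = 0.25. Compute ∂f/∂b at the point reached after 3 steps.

∇f = (10a + 3b, 3a + 8b)
(a₁, b₁) = (-1, 2.5) − 0.25·(-2.5, 17) = (-0.375, -1.75)
(a₂, b₂) = (-0.375, -1.75) − 0.25·(-9, -15.125) = (1.875, 2.03125)
(a₃, b₃) = (1.875, 2.03125) − 0.25·(24.84375, 21.875) = (-4.3359375, -3.4375)
∂f/∂b at (-4.3359375, -3.4375) = -40.5078125

-40.5078125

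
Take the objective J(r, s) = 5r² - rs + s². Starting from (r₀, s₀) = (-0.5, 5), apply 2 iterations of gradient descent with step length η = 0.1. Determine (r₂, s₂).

(0.395, 3.21)

∇J = (10r - s, -r + 2s)
(r₁, s₁) = (-0.5, 5) − 0.1·(-10, 10.5) = (0.5, 3.95)
(r₂, s₂) = (0.5, 3.95) − 0.1·(1.05, 7.4) = (0.395, 3.21)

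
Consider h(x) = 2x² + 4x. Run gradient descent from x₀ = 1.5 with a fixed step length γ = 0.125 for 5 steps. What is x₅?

-0.921875

h′(x) = 4x + 4
x₁ = 1.5 − 0.125·10 = 0.25
x₂ = 0.25 − 0.125·5 = -0.375
x₃ = -0.375 − 0.125·2.5 = -0.6875
x₄ = -0.6875 − 0.125·1.25 = -0.84375
x₅ = -0.84375 − 0.125·0.625 = -0.921875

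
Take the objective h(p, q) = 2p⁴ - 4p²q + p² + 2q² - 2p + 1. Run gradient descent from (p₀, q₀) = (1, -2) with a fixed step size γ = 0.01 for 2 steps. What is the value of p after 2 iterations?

∇h = (8p³ - 8pq + 2p - 2, -4p² + 4q)
Step 1: at (1, -2), ∇h = (24, -12) → (1, -2) − 0.01·(24, -12) = (0.76, -1.88)
Step 2: at (0.76, -1.88), ∇h = (14.462208, -9.8304) → (0.76, -1.88) − 0.01·(14.462208, -9.8304) = (0.61537792, -1.781696)
p = 0.61537792

0.61537792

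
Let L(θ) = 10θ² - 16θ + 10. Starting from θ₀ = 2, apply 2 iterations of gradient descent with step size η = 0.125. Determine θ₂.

3.5

L′(θ) = 20θ - 16
θ₁ = 2 − 0.125·24 = -1
θ₂ = -1 − 0.125·(-36) = 3.5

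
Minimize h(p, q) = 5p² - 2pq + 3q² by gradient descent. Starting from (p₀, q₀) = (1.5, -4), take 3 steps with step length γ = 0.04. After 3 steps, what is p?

∇h = (10p - 2q, -2p + 6q)
Step 1: at (1.5, -4), ∇h = (23, -27) → (1.5, -4) − 0.04·(23, -27) = (0.58, -2.92)
Step 2: at (0.58, -2.92), ∇h = (11.64, -18.68) → (0.58, -2.92) − 0.04·(11.64, -18.68) = (0.1144, -2.1728)
Step 3: at (0.1144, -2.1728), ∇h = (5.4896, -13.2656) → (0.1144, -2.1728) − 0.04·(5.4896, -13.2656) = (-0.105184, -1.642176)
p = -0.105184

-0.105184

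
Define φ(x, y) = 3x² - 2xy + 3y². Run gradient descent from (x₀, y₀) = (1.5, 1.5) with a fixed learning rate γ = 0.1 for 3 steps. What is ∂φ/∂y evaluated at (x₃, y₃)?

∇φ = (6x - 2y, -2x + 6y)
(x₁, y₁) = (1.5, 1.5) − 0.1·(6, 6) = (0.9, 0.9)
(x₂, y₂) = (0.9, 0.9) − 0.1·(3.6, 3.6) = (0.54, 0.54)
(x₃, y₃) = (0.54, 0.54) − 0.1·(2.16, 2.16) = (0.324, 0.324)
∂φ/∂y at (0.324, 0.324) = 1.296

1.296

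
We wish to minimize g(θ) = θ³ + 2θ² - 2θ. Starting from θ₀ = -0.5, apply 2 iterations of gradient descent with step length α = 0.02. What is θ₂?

-0.3715535

g′(θ) = 3θ² + 4θ - 2
Step 1: g′(-0.5) = -3.25; θ₁ = -0.5 − 0.02·(-3.25) = -0.435
Step 2: g′(-0.435) = -3.172325; θ₂ = -0.435 − 0.02·(-3.172325) = -0.3715535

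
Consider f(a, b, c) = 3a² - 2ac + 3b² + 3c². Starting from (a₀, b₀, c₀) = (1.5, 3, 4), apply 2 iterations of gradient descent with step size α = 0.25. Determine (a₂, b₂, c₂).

∇f = (6a - 2c, 6b, -2a + 6c)
Step 1: at (1.5, 3, 4), ∇f = (1, 18, 21) → (1.5, 3, 4) − 0.25·(1, 18, 21) = (1.25, -1.5, -1.25)
Step 2: at (1.25, -1.5, -1.25), ∇f = (10, -9, -10) → (1.25, -1.5, -1.25) − 0.25·(10, -9, -10) = (-1.25, 0.75, 1.25)

(-1.25, 0.75, 1.25)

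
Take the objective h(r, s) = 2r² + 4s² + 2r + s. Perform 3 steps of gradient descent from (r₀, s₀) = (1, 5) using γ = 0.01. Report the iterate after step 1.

∇h = (4r + 2, 8s + 1)
Step 1: at (1, 5), ∇h = (6, 41) → (1, 5) − 0.01·(6, 41) = (0.94, 4.59)

(0.94, 4.59)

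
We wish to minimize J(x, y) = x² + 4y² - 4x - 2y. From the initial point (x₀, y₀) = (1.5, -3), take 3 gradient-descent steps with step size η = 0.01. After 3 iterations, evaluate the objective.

∇J = (2x - 4, 8y - 2)
Step 1: at (1.5, -3), ∇J = (-1, -26) → (1.5, -3) − 0.01·(-1, -26) = (1.51, -2.74)
Step 2: at (1.51, -2.74), ∇J = (-0.98, -23.92) → (1.51, -2.74) − 0.01·(-0.98, -23.92) = (1.5198, -2.5008)
Step 3: at (1.5198, -2.5008), ∇J = (-0.9604, -22.0064) → (1.5198, -2.5008) − 0.01·(-0.9604, -22.0064) = (1.529404, -2.280736)
J(1.529404, -2.280736) = 21.589959402

21.589959402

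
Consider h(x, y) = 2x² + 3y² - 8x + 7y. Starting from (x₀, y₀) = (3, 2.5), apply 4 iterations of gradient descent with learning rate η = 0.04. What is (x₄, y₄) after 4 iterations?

(2.49787136, 0.05661312)

∇h = (4x - 8, 6y + 7)
Step 1: at (3, 2.5), ∇h = (4, 22) → (3, 2.5) − 0.04·(4, 22) = (2.84, 1.62)
Step 2: at (2.84, 1.62), ∇h = (3.36, 16.72) → (2.84, 1.62) − 0.04·(3.36, 16.72) = (2.7056, 0.9512)
Step 3: at (2.7056, 0.9512), ∇h = (2.8224, 12.7072) → (2.7056, 0.9512) − 0.04·(2.8224, 12.7072) = (2.592704, 0.442912)
Step 4: at (2.592704, 0.442912), ∇h = (2.370816, 9.657472) → (2.592704, 0.442912) − 0.04·(2.370816, 9.657472) = (2.49787136, 0.05661312)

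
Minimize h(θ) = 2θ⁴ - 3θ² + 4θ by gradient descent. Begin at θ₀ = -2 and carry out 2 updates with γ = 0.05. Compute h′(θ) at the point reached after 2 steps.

2.437728387072

h′(θ) = 8θ³ - 6θ + 4
θ₁ = -2 − 0.05·(-48) = 0.4
θ₂ = 0.4 − 0.05·2.112 = 0.2944
h′(θ) at (0.2944) = 2.437728387072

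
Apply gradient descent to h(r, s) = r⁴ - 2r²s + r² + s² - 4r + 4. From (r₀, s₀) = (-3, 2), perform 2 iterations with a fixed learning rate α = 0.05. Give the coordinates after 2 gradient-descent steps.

∇h = (4r³ - 4rs + 2r - 4, -2r² + 2s)
Step 1: at (-3, 2), ∇h = (-94, -14) → (-3, 2) − 0.05·(-94, -14) = (1.7, 2.7)
Step 2: at (1.7, 2.7), ∇h = (0.692, -0.38) → (1.7, 2.7) − 0.05·(0.692, -0.38) = (1.6654, 2.719)

(1.6654, 2.719)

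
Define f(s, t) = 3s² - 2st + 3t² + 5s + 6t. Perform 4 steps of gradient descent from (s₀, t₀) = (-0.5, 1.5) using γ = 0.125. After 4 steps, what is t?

∇f = (6s - 2t + 5, -2s + 6t + 6)
(s₁, t₁) = (-0.5, 1.5) − 0.125·(-1, 16) = (-0.375, -0.5)
(s₂, t₂) = (-0.375, -0.5) − 0.125·(3.75, 3.75) = (-0.84375, -0.96875)
(s₃, t₃) = (-0.84375, -0.96875) − 0.125·(1.875, 1.875) = (-1.078125, -1.203125)
(s₄, t₄) = (-1.078125, -1.203125) − 0.125·(0.9375, 0.9375) = (-1.1953125, -1.3203125)
t = -1.3203125

-1.3203125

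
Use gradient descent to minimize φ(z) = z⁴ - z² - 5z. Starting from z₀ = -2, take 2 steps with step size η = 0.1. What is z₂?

φ′(z) = 4z³ - 2z - 5
z₁ = -2 − 0.1·(-33) = 1.3
z₂ = 1.3 − 0.1·1.188 = 1.1812

1.1812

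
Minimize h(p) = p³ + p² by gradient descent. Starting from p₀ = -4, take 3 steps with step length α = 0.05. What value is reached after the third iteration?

-27.216

h′(p) = 3p² + 2p
p₁ = -4 − 0.05·40 = -6
p₂ = -6 − 0.05·96 = -10.8
p₃ = -10.8 − 0.05·328.32 = -27.216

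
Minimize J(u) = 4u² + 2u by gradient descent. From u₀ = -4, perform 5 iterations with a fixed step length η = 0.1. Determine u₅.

-0.2512

J′(u) = 8u + 2
Step 1: J′(-4) = -30; u₁ = -4 − 0.1·(-30) = -1
Step 2: J′(-1) = -6; u₂ = -1 − 0.1·(-6) = -0.4
Step 3: J′(-0.4) = -1.2; u₃ = -0.4 − 0.1·(-1.2) = -0.28
Step 4: J′(-0.28) = -0.24; u₄ = -0.28 − 0.1·(-0.24) = -0.256
Step 5: J′(-0.256) = -0.048; u₅ = -0.256 − 0.1·(-0.048) = -0.2512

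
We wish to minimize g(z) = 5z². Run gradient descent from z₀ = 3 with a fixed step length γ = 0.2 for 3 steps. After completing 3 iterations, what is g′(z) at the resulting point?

g′(z) = 10z
Step 1: g′(3) = 30; z₁ = 3 − 0.2·30 = -3
Step 2: g′(-3) = -30; z₂ = -3 − 0.2·(-30) = 3
Step 3: g′(3) = 30; z₃ = 3 − 0.2·30 = -3
g′(z) at (-3) = -30

-30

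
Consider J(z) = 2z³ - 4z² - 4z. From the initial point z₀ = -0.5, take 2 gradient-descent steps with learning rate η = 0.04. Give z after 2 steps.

-0.654464

J′(z) = 6z² - 8z - 4
z₁ = -0.5 − 0.04·1.5 = -0.56
z₂ = -0.56 − 0.04·2.3616 = -0.654464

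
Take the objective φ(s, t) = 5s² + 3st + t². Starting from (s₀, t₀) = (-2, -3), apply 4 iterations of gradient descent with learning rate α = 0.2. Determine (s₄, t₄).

(-5.312, -2.7264)

∇φ = (10s + 3t, 3s + 2t)
(s₁, t₁) = (-2, -3) − 0.2·(-29, -12) = (3.8, -0.6)
(s₂, t₂) = (3.8, -0.6) − 0.2·(36.2, 10.2) = (-3.44, -2.64)
(s₃, t₃) = (-3.44, -2.64) − 0.2·(-42.32, -15.6) = (5.024, 0.48)
(s₄, t₄) = (5.024, 0.48) − 0.2·(51.68, 16.032) = (-5.312, -2.7264)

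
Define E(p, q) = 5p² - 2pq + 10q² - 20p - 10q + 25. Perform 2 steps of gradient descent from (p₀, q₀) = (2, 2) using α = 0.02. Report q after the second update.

∇E = (10p - 2q - 20, -2p + 20q - 10)
(p₁, q₁) = (2, 2) − 0.02·(-4, 26) = (2.08, 1.48)
(p₂, q₂) = (2.08, 1.48) − 0.02·(-2.16, 15.44) = (2.1232, 1.1712)
q = 1.1712

1.1712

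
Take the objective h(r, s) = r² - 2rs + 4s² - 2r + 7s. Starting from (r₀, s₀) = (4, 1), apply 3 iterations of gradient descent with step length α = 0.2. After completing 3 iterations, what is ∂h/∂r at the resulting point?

∇h = (2r - 2s - 2, -2r + 8s + 7)
(r₁, s₁) = (4, 1) − 0.2·(4, 7) = (3.2, -0.4)
(r₂, s₂) = (3.2, -0.4) − 0.2·(5.2, -2.6) = (2.16, 0.12)
(r₃, s₃) = (2.16, 0.12) − 0.2·(2.08, 3.64) = (1.744, -0.608)
∂h/∂r at (1.744, -0.608) = 2.704

2.704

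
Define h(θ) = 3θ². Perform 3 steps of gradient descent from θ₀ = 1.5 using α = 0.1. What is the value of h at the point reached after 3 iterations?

h′(θ) = 6θ
θ₁ = 1.5 − 0.1·9 = 0.6
θ₂ = 0.6 − 0.1·3.6 = 0.24
θ₃ = 0.24 − 0.1·1.44 = 0.096
h(0.096) = 0.027648

0.027648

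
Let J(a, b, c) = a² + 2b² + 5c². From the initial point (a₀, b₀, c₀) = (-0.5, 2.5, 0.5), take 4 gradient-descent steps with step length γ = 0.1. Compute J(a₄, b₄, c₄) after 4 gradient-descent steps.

0.25189504

∇J = (2a, 4b, 10c)
(a₁, b₁, c₁) = (-0.5, 2.5, 0.5) − 0.1·(-1, 10, 5) = (-0.4, 1.5, 0)
(a₂, b₂, c₂) = (-0.4, 1.5, 0) − 0.1·(-0.8, 6, 0) = (-0.32, 0.9, 0)
(a₃, b₃, c₃) = (-0.32, 0.9, 0) − 0.1·(-0.64, 3.6, 0) = (-0.256, 0.54, 0)
(a₄, b₄, c₄) = (-0.256, 0.54, 0) − 0.1·(-0.512, 2.16, 0) = (-0.2048, 0.324, 0)
J(-0.2048, 0.324, 0) = 0.25189504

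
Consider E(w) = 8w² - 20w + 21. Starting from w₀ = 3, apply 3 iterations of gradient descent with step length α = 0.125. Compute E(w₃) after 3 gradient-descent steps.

E′(w) = 16w - 20
w₁ = 3 − 0.125·28 = -0.5
w₂ = -0.5 − 0.125·(-28) = 3
w₃ = 3 − 0.125·28 = -0.5
E(-0.5) = 33

33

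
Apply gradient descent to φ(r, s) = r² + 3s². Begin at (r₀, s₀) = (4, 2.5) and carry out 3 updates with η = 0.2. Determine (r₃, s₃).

∇φ = (2r, 6s)
Step 1: at (4, 2.5), ∇φ = (8, 15) → (4, 2.5) − 0.2·(8, 15) = (2.4, -0.5)
Step 2: at (2.4, -0.5), ∇φ = (4.8, -3) → (2.4, -0.5) − 0.2·(4.8, -3) = (1.44, 0.1)
Step 3: at (1.44, 0.1), ∇φ = (2.88, 0.6) → (1.44, 0.1) − 0.2·(2.88, 0.6) = (0.864, -0.02)

(0.864, -0.02)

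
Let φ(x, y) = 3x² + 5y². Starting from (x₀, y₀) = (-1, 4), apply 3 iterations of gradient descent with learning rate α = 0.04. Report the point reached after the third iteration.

(-0.438976, 0.864)

∇φ = (6x, 10y)
(x₁, y₁) = (-1, 4) − 0.04·(-6, 40) = (-0.76, 2.4)
(x₂, y₂) = (-0.76, 2.4) − 0.04·(-4.56, 24) = (-0.5776, 1.44)
(x₃, y₃) = (-0.5776, 1.44) − 0.04·(-3.4656, 14.4) = (-0.438976, 0.864)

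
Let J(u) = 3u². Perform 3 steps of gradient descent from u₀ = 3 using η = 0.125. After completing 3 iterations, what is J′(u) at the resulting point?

0.28125

J′(u) = 6u
Step 1: J′(3) = 18; u₁ = 3 − 0.125·18 = 0.75
Step 2: J′(0.75) = 4.5; u₂ = 0.75 − 0.125·4.5 = 0.1875
Step 3: J′(0.1875) = 1.125; u₃ = 0.1875 − 0.125·1.125 = 0.046875
J′(u) at (0.046875) = 0.28125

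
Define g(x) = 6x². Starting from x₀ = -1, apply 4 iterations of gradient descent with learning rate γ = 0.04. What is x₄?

-0.07311616

g′(x) = 12x
x₁ = -1 − 0.04·(-12) = -0.52
x₂ = -0.52 − 0.04·(-6.24) = -0.2704
x₃ = -0.2704 − 0.04·(-3.2448) = -0.140608
x₄ = -0.140608 − 0.04·(-1.687296) = -0.07311616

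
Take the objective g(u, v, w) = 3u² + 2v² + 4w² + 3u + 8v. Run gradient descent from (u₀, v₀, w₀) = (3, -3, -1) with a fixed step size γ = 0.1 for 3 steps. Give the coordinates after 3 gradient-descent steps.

∇g = (6u + 3, 4v + 8, 8w)
Step 1: at (3, -3, -1), ∇g = (21, -4, -8) → (3, -3, -1) − 0.1·(21, -4, -8) = (0.9, -2.6, -0.2)
Step 2: at (0.9, -2.6, -0.2), ∇g = (8.4, -2.4, -1.6) → (0.9, -2.6, -0.2) − 0.1·(8.4, -2.4, -1.6) = (0.06, -2.36, -0.04)
Step 3: at (0.06, -2.36, -0.04), ∇g = (3.36, -1.44, -0.32) → (0.06, -2.36, -0.04) − 0.1·(3.36, -1.44, -0.32) = (-0.276, -2.216, -0.008)

(-0.276, -2.216, -0.008)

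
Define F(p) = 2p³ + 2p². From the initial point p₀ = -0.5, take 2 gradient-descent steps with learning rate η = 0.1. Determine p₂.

F′(p) = 6p² + 4p
Step 1: F′(-0.5) = -0.5; p₁ = -0.5 − 0.1·(-0.5) = -0.45
Step 2: F′(-0.45) = -0.585; p₂ = -0.45 − 0.1·(-0.585) = -0.3915

-0.3915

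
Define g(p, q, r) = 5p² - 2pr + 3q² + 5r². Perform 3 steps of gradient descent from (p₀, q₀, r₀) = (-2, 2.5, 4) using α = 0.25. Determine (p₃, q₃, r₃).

(23, -0.3125, -25)

∇g = (10p - 2r, 6q, -2p + 10r)
(p₁, q₁, r₁) = (-2, 2.5, 4) − 0.25·(-28, 15, 44) = (5, -1.25, -7)
(p₂, q₂, r₂) = (5, -1.25, -7) − 0.25·(64, -7.5, -80) = (-11, 0.625, 13)
(p₃, q₃, r₃) = (-11, 0.625, 13) − 0.25·(-136, 3.75, 152) = (23, -0.3125, -25)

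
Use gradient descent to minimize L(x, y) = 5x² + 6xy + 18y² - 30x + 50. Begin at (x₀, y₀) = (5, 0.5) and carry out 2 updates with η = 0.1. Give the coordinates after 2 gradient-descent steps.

(5.58, 9.56)

∇L = (10x + 6y - 30, 6x + 36y)
(x₁, y₁) = (5, 0.5) − 0.1·(23, 48) = (2.7, -4.3)
(x₂, y₂) = (2.7, -4.3) − 0.1·(-28.8, -138.6) = (5.58, 9.56)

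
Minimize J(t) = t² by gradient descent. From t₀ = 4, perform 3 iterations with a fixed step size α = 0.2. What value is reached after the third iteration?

J′(t) = 2t
t₁ = 4 − 0.2·8 = 2.4
t₂ = 2.4 − 0.2·4.8 = 1.44
t₃ = 1.44 − 0.2·2.88 = 0.864

0.864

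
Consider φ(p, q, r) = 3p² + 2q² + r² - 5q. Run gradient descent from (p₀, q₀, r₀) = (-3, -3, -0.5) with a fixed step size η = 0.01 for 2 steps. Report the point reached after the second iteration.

(-2.6508, -2.6668, -0.4802)

∇φ = (6p, 4q - 5, 2r)
Step 1: at (-3, -3, -0.5), ∇φ = (-18, -17, -1) → (-3, -3, -0.5) − 0.01·(-18, -17, -1) = (-2.82, -2.83, -0.49)
Step 2: at (-2.82, -2.83, -0.49), ∇φ = (-16.92, -16.32, -0.98) → (-2.82, -2.83, -0.49) − 0.01·(-16.92, -16.32, -0.98) = (-2.6508, -2.6668, -0.4802)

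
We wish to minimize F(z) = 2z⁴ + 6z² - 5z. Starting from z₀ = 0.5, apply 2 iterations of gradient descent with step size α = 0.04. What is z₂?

F′(z) = 8z³ + 12z - 5
Step 1: F′(0.5) = 2; z₁ = 0.5 − 0.04·2 = 0.42
Step 2: F′(0.42) = 0.632704; z₂ = 0.42 − 0.04·0.632704 = 0.39469184

0.39469184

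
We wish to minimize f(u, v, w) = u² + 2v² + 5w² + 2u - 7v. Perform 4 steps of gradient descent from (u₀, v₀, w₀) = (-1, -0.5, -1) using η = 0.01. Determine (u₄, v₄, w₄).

(-1, -0.16102976, -0.6561)

∇f = (2u + 2, 4v - 7, 10w)
(u₁, v₁, w₁) = (-1, -0.5, -1) − 0.01·(0, -9, -10) = (-1, -0.41, -0.9)
(u₂, v₂, w₂) = (-1, -0.41, -0.9) − 0.01·(0, -8.64, -9) = (-1, -0.3236, -0.81)
(u₃, v₃, w₃) = (-1, -0.3236, -0.81) − 0.01·(0, -8.2944, -8.1) = (-1, -0.240656, -0.729)
(u₄, v₄, w₄) = (-1, -0.240656, -0.729) − 0.01·(0, -7.962624, -7.29) = (-1, -0.16102976, -0.6561)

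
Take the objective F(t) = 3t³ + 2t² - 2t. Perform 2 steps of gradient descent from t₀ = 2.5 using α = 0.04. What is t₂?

0.019436

F′(t) = 9t² + 4t - 2
t₁ = 2.5 − 0.04·64.25 = -0.07
t₂ = -0.07 − 0.04·(-2.2359) = 0.019436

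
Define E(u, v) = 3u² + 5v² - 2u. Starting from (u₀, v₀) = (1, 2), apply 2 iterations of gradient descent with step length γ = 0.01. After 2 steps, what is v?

1.62

∇E = (6u - 2, 10v)
(u₁, v₁) = (1, 2) − 0.01·(4, 20) = (0.96, 1.8)
(u₂, v₂) = (0.96, 1.8) − 0.01·(3.76, 18) = (0.9224, 1.62)
v = 1.62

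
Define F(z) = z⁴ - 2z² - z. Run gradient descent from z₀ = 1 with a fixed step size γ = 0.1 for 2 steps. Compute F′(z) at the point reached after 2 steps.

F′(z) = 4z³ - 4z - 1
z₁ = 1 − 0.1·(-1) = 1.1
z₂ = 1.1 − 0.1·(-0.076) = 1.1076
F′(z) at (1.1076) = 0.004716187904

0.004716187904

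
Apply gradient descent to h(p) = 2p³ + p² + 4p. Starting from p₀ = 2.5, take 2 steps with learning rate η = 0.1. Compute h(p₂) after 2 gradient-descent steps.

h′(p) = 6p² + 2p + 4
Step 1: h′(2.5) = 46.5; p₁ = 2.5 − 0.1·46.5 = -2.15
Step 2: h′(-2.15) = 27.435; p₂ = -2.15 − 0.1·27.435 = -4.8935
h(-4.8935) = -229.99050935075

-229.99050935075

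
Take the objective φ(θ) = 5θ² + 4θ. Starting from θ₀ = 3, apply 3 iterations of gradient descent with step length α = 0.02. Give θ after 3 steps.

1.3408

φ′(θ) = 10θ + 4
Step 1: φ′(3) = 34; θ₁ = 3 − 0.02·34 = 2.32
Step 2: φ′(2.32) = 27.2; θ₂ = 2.32 − 0.02·27.2 = 1.776
Step 3: φ′(1.776) = 21.76; θ₃ = 1.776 − 0.02·21.76 = 1.3408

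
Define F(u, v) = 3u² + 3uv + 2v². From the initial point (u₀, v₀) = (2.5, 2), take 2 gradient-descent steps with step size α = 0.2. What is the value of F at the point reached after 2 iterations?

∇F = (6u + 3v, 3u + 4v)
(u₁, v₁) = (2.5, 2) − 0.2·(21, 15.5) = (-1.7, -1.1)
(u₂, v₂) = (-1.7, -1.1) − 0.2·(-13.5, -9.5) = (1, 0.8)
F(1, 0.8) = 6.68

6.68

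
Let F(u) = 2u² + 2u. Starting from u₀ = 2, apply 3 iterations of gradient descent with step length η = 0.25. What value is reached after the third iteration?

-0.5

F′(u) = 4u + 2
Step 1: F′(2) = 10; u₁ = 2 − 0.25·10 = -0.5
Step 2: F′(-0.5) = 0; u₂ = -0.5 − 0.25·0 = -0.5
Step 3: F′(-0.5) = 0; u₃ = -0.5 − 0.25·0 = -0.5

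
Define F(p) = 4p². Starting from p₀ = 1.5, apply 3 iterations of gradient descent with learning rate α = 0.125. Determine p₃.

F′(p) = 8p
p₁ = 1.5 − 0.125·12 = 0
p₂ = 0 − 0.125·0 = 0
p₃ = 0 − 0.125·0 = 0

0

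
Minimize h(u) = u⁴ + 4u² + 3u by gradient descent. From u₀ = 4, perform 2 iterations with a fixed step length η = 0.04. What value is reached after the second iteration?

66.03579904

h′(u) = 4u³ + 8u + 3
Step 1: h′(4) = 291; u₁ = 4 − 0.04·291 = -7.64
Step 2: h′(-7.64) = -1841.894976; u₂ = -7.64 − 0.04·(-1841.894976) = 66.03579904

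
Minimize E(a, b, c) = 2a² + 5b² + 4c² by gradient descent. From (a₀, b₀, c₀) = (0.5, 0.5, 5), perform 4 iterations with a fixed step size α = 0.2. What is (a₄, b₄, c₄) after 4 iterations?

∇E = (4a, 10b, 8c)
Step 1: at (0.5, 0.5, 5), ∇E = (2, 5, 40) → (0.5, 0.5, 5) − 0.2·(2, 5, 40) = (0.1, -0.5, -3)
Step 2: at (0.1, -0.5, -3), ∇E = (0.4, -5, -24) → (0.1, -0.5, -3) − 0.2·(0.4, -5, -24) = (0.02, 0.5, 1.8)
Step 3: at (0.02, 0.5, 1.8), ∇E = (0.08, 5, 14.4) → (0.02, 0.5, 1.8) − 0.2·(0.08, 5, 14.4) = (0.004, -0.5, -1.08)
Step 4: at (0.004, -0.5, -1.08), ∇E = (0.016, -5, -8.64) → (0.004, -0.5, -1.08) − 0.2·(0.016, -5, -8.64) = (0.0008, 0.5, 0.648)

(0.0008, 0.5, 0.648)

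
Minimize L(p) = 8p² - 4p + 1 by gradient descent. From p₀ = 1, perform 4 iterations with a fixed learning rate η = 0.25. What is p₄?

L′(p) = 16p - 4
Step 1: L′(1) = 12; p₁ = 1 − 0.25·12 = -2
Step 2: L′(-2) = -36; p₂ = -2 − 0.25·(-36) = 7
Step 3: L′(7) = 108; p₃ = 7 − 0.25·108 = -20
Step 4: L′(-20) = -324; p₄ = -20 − 0.25·(-324) = 61

61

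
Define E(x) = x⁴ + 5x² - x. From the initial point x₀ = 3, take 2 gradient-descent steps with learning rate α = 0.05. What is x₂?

9.538325

E′(x) = 4x³ + 10x - 1
Step 1: E′(3) = 137; x₁ = 3 − 0.05·137 = -3.85
Step 2: E′(-3.85) = -267.7665; x₂ = -3.85 − 0.05·(-267.7665) = 9.538325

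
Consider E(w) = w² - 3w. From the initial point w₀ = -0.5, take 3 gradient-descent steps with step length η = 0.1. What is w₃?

E′(w) = 2w - 3
Step 1: E′(-0.5) = -4; w₁ = -0.5 − 0.1·(-4) = -0.1
Step 2: E′(-0.1) = -3.2; w₂ = -0.1 − 0.1·(-3.2) = 0.22
Step 3: E′(0.22) = -2.56; w₃ = 0.22 − 0.1·(-2.56) = 0.476

0.476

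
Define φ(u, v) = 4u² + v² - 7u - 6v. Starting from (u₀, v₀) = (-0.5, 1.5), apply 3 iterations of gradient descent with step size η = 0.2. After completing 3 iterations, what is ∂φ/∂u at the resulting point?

∇φ = (8u - 7, 2v - 6)
(u₁, v₁) = (-0.5, 1.5) − 0.2·(-11, -3) = (1.7, 2.1)
(u₂, v₂) = (1.7, 2.1) − 0.2·(6.6, -1.8) = (0.38, 2.46)
(u₃, v₃) = (0.38, 2.46) − 0.2·(-3.96, -1.08) = (1.172, 2.676)
∂φ/∂u at (1.172, 2.676) = 2.376

2.376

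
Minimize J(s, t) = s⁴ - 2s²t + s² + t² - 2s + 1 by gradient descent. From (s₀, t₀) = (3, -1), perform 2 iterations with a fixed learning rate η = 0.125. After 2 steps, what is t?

40.1875

∇J = (4s³ - 4st + 2s - 2, -2s² + 2t)
Step 1: at (3, -1), ∇J = (124, -20) → (3, -1) − 0.125·(124, -20) = (-12.5, 1.5)
Step 2: at (-12.5, 1.5), ∇J = (-7764.5, -309.5) → (-12.5, 1.5) − 0.125·(-7764.5, -309.5) = (958.0625, 40.1875)
t = 40.1875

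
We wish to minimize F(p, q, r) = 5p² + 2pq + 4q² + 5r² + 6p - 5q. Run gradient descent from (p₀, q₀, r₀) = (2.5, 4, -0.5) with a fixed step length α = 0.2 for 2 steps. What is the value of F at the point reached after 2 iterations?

∇F = (10p + 2q + 6, 2p + 8q - 5, 10r)
Step 1: at (2.5, 4, -0.5), ∇F = (39, 32, -5) → (2.5, 4, -0.5) − 0.2·(39, 32, -5) = (-5.3, -2.4, 0.5)
Step 2: at (-5.3, -2.4, 0.5), ∇F = (-51.8, -34.8, 5) → (-5.3, -2.4, 0.5) − 0.2·(-51.8, -34.8, 5) = (5.06, 4.56, -0.5)
F(5.06, 4.56, -0.5) = 266.1496

266.1496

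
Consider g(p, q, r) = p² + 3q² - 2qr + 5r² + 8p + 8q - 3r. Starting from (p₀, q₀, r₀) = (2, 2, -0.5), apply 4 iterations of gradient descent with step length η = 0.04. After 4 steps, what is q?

-0.20471296

∇g = (2p + 8, 6q - 2r + 8, -2q + 10r - 3)
Step 1: at (2, 2, -0.5), ∇g = (12, 21, -12) → (2, 2, -0.5) − 0.04·(12, 21, -12) = (1.52, 1.16, -0.02)
Step 2: at (1.52, 1.16, -0.02), ∇g = (11.04, 15, -5.52) → (1.52, 1.16, -0.02) − 0.04·(11.04, 15, -5.52) = (1.0784, 0.56, 0.2008)
Step 3: at (1.0784, 0.56, 0.2008), ∇g = (10.1568, 10.9584, -2.112) → (1.0784, 0.56, 0.2008) − 0.04·(10.1568, 10.9584, -2.112) = (0.672128, 0.121664, 0.28528)
Step 4: at (0.672128, 0.121664, 0.28528), ∇g = (9.344256, 8.159424, -0.390528) → (0.672128, 0.121664, 0.28528) − 0.04·(9.344256, 8.159424, -0.390528) = (0.29835776, -0.20471296, 0.30090112)
q = -0.20471296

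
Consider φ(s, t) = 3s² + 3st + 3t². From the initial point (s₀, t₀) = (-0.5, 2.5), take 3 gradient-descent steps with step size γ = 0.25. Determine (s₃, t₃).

(-1.9765625, -1.9296875)

∇φ = (6s + 3t, 3s + 6t)
Step 1: at (-0.5, 2.5), ∇φ = (4.5, 13.5) → (-0.5, 2.5) − 0.25·(4.5, 13.5) = (-1.625, -0.875)
Step 2: at (-1.625, -0.875), ∇φ = (-12.375, -10.125) → (-1.625, -0.875) − 0.25·(-12.375, -10.125) = (1.46875, 1.65625)
Step 3: at (1.46875, 1.65625), ∇φ = (13.78125, 14.34375) → (1.46875, 1.65625) − 0.25·(13.78125, 14.34375) = (-1.9765625, -1.9296875)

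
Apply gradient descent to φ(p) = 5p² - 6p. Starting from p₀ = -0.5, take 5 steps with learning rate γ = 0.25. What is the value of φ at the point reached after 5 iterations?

347.073486328125

φ′(p) = 10p - 6
p₁ = -0.5 − 0.25·(-11) = 2.25
p₂ = 2.25 − 0.25·16.5 = -1.875
p₃ = -1.875 − 0.25·(-24.75) = 4.3125
p₄ = 4.3125 − 0.25·37.125 = -4.96875
p₅ = -4.96875 − 0.25·(-55.6875) = 8.953125
φ(8.953125) = 347.073486328125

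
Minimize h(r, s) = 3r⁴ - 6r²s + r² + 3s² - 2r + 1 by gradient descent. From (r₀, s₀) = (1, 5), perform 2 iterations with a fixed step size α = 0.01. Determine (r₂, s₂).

(1.92676096, 4.605824)

∇h = (12r³ - 12rs + 2r - 2, -6r² + 6s)
(r₁, s₁) = (1, 5) − 0.01·(-48, 24) = (1.48, 4.76)
(r₂, s₂) = (1.48, 4.76) − 0.01·(-44.676096, 15.4176) = (1.92676096, 4.605824)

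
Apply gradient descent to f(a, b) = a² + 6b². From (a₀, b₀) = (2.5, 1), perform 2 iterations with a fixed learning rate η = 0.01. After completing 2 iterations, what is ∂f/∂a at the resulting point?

4.802

∇f = (2a, 12b)
Step 1: at (2.5, 1), ∇f = (5, 12) → (2.5, 1) − 0.01·(5, 12) = (2.45, 0.88)
Step 2: at (2.45, 0.88), ∇f = (4.9, 10.56) → (2.45, 0.88) − 0.01·(4.9, 10.56) = (2.401, 0.7744)
∂f/∂a at (2.401, 0.7744) = 4.802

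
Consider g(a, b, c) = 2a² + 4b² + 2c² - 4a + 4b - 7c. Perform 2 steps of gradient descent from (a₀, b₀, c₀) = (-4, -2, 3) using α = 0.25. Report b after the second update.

-2

∇g = (4a - 4, 8b + 4, 4c - 7)
Step 1: at (-4, -2, 3), ∇g = (-20, -12, 5) → (-4, -2, 3) − 0.25·(-20, -12, 5) = (1, 1, 1.75)
Step 2: at (1, 1, 1.75), ∇g = (0, 12, 0) → (1, 1, 1.75) − 0.25·(0, 12, 0) = (1, -2, 1.75)
b = -2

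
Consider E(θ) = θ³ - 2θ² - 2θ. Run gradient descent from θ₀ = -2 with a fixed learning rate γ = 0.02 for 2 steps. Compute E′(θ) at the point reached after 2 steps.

E′(θ) = 3θ² - 4θ - 2
θ₁ = -2 − 0.02·18 = -2.36
θ₂ = -2.36 − 0.02·24.1488 = -2.842976
E′(θ) at (-2.842976) = 33.619441609728

33.619441609728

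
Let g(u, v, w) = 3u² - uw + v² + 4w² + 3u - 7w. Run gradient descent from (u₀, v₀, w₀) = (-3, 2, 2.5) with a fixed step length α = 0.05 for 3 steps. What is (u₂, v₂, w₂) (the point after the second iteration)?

(-1.5525, 1.62, 1.26375)

∇g = (6u - w + 3, 2v, -u + 8w - 7)
(u₁, v₁, w₁) = (-3, 2, 2.5) − 0.05·(-17.5, 4, 16) = (-2.125, 1.8, 1.7)
(u₂, v₂, w₂) = (-2.125, 1.8, 1.7) − 0.05·(-11.45, 3.6, 8.725) = (-1.5525, 1.62, 1.26375)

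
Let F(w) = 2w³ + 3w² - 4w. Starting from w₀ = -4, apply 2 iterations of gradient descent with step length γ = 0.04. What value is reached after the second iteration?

F′(w) = 6w² + 6w - 4
w₁ = -4 − 0.04·68 = -6.72
w₂ = -6.72 − 0.04·226.6304 = -15.785216

-15.785216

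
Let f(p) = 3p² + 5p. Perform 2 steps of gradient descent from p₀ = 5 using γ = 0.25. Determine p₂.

f′(p) = 6p + 5
Step 1: f′(5) = 35; p₁ = 5 − 0.25·35 = -3.75
Step 2: f′(-3.75) = -17.5; p₂ = -3.75 − 0.25·(-17.5) = 0.625

0.625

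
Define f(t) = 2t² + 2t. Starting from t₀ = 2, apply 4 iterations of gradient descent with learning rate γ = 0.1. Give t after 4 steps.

-0.176

f′(t) = 4t + 2
Step 1: f′(2) = 10; t₁ = 2 − 0.1·10 = 1
Step 2: f′(1) = 6; t₂ = 1 − 0.1·6 = 0.4
Step 3: f′(0.4) = 3.6; t₃ = 0.4 − 0.1·3.6 = 0.04
Step 4: f′(0.04) = 2.16; t₄ = 0.04 − 0.1·2.16 = -0.176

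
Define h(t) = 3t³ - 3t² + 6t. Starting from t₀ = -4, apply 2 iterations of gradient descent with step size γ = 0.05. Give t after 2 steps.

-89.3905

h′(t) = 9t² - 6t + 6
t₁ = -4 − 0.05·174 = -12.7
t₂ = -12.7 − 0.05·1533.81 = -89.3905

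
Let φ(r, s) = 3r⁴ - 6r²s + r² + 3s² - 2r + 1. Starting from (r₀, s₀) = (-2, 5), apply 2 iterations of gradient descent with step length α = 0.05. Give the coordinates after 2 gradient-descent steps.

∇φ = (12r³ - 12rs + 2r - 2, -6r² + 6s)
(r₁, s₁) = (-2, 5) − 0.05·(18, 6) = (-2.9, 4.7)
(r₂, s₂) = (-2.9, 4.7) − 0.05·(-136.908, -22.26) = (3.9454, 5.813)

(3.9454, 5.813)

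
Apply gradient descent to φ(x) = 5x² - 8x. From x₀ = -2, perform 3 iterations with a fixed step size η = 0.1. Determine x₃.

φ′(x) = 10x - 8
Step 1: φ′(-2) = -28; x₁ = -2 − 0.1·(-28) = 0.8
Step 2: φ′(0.8) = 0; x₂ = 0.8 − 0.1·0 = 0.8
Step 3: φ′(0.8) = 0; x₃ = 0.8 − 0.1·0 = 0.8

0.8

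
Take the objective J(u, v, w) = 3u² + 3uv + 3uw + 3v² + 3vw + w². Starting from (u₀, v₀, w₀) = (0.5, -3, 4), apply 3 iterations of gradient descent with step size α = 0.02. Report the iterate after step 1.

∇J = (6u + 3v + 3w, 3u + 6v + 3w, 3u + 3v + 2w)
(u₁, v₁, w₁) = (0.5, -3, 4) − 0.02·(6, -4.5, 0.5) = (0.38, -2.91, 3.99)

(0.38, -2.91, 3.99)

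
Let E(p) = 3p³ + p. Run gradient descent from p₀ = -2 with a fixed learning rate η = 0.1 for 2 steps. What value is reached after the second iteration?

E′(p) = 9p² + 1
Step 1: E′(-2) = 37; p₁ = -2 − 0.1·37 = -5.7
Step 2: E′(-5.7) = 293.41; p₂ = -5.7 − 0.1·293.41 = -35.041

-35.041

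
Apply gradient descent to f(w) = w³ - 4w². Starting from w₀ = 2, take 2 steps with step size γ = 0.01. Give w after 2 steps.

2.078352

f′(w) = 3w² - 8w
Step 1: f′(2) = -4; w₁ = 2 − 0.01·(-4) = 2.04
Step 2: f′(2.04) = -3.8352; w₂ = 2.04 − 0.01·(-3.8352) = 2.078352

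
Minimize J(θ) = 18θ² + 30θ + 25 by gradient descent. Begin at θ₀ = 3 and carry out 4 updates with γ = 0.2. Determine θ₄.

5663.4288

J′(θ) = 36θ + 30
Step 1: J′(3) = 138; θ₁ = 3 − 0.2·138 = -24.6
Step 2: J′(-24.6) = -855.6; θ₂ = -24.6 − 0.2·(-855.6) = 146.52
Step 3: J′(146.52) = 5304.72; θ₃ = 146.52 − 0.2·5304.72 = -914.424
Step 4: J′(-914.424) = -32889.264; θ₄ = -914.424 − 0.2·(-32889.264) = 5663.4288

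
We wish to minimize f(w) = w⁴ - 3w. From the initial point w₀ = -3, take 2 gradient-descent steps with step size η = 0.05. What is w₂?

-0.616275

f′(w) = 4w³ - 3
Step 1: f′(-3) = -111; w₁ = -3 − 0.05·(-111) = 2.55
Step 2: f′(2.55) = 63.3255; w₂ = 2.55 − 0.05·63.3255 = -0.616275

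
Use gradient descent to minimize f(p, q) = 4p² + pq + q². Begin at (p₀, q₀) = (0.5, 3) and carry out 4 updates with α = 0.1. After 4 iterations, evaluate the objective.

1.502728125

∇f = (8p + q, p + 2q)
Step 1: at (0.5, 3), ∇f = (7, 6.5) → (0.5, 3) − 0.1·(7, 6.5) = (-0.2, 2.35)
Step 2: at (-0.2, 2.35), ∇f = (0.75, 4.5) → (-0.2, 2.35) − 0.1·(0.75, 4.5) = (-0.275, 1.9)
Step 3: at (-0.275, 1.9), ∇f = (-0.3, 3.525) → (-0.275, 1.9) − 0.1·(-0.3, 3.525) = (-0.245, 1.5475)
Step 4: at (-0.245, 1.5475), ∇f = (-0.4125, 2.85) → (-0.245, 1.5475) − 0.1·(-0.4125, 2.85) = (-0.20375, 1.2625)
f(-0.20375, 1.2625) = 1.502728125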